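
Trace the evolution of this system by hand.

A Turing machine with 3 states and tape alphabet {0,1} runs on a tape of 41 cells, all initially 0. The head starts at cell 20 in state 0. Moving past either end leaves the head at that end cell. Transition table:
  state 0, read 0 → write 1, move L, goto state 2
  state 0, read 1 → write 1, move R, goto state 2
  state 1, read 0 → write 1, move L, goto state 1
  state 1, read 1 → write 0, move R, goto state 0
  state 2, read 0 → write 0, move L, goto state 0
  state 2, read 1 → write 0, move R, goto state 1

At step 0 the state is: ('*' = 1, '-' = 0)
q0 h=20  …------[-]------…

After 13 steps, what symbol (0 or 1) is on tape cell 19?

[0] q0 h=20  …------[-]------…
[1] q2 h=19  …------[-]*-----…
[2] q0 h=18  …------[-]-*----…
[3] q2 h=17  …------[-]*-*---…
[4] q0 h=16  …------[-]-*-*--…
[5] q2 h=15  …------[-]*-*-*-…
[6] q0 h=14  …------[-]-*-*-*…
[7] q2 h=13  …------[-]*-*-*-…
[8] q0 h=12  …------[-]-*-*-*…
[9] q2 h=11  …------[-]*-*-*-…
[10] q0 h=10  …------[-]-*-*-*…
[11] q2 h= 9  …------[-]*-*-*-…
[12] q0 h= 8  …------[-]-*-*-*…
[13] q2 h= 7  …------[-]*-*-*-…

0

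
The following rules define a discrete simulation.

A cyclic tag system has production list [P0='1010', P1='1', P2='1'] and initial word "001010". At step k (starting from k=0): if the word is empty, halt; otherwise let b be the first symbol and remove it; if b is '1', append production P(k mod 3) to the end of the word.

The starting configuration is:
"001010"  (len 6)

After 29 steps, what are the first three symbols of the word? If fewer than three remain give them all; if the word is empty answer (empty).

k=0  "001010"  (len 6)
k=1  "01010"  (len 5)
k=2  "1010"  (len 4)
k=3  "0101"  (len 4)
k=4  "101"  (len 3)
k=5  "011"  (len 3)
k=6  "11"  (len 2)
k=7  "11010"  (len 5)
k=8  "10101"  (len 5)
k=9  "01011"  (len 5)
k=10  "1011"  (len 4)
k=11  "0111"  (len 4)
k=12  "111"  (len 3)
k=13  "111010"  (len 6)
k=14  "110101"  (len 6)
k=15  "101011"  (len 6)
k=16  "010111010"  (len 9)
k=17  "10111010"  (len 8)
k=18  "01110101"  (len 8)
k=19  "1110101"  (len 7)
k=20  "1101011"  (len 7)
k=21  "1010111"  (len 7)
k=22  "0101111010"  (len 10)
k=23  "101111010"  (len 9)
k=24  "011110101"  (len 9)
k=25  "11110101"  (len 8)
k=26  "11101011"  (len 8)
k=27  "11010111"  (len 8)
k=28  "10101111010"  (len 11)
k=29  "01011110101"  (len 11)

010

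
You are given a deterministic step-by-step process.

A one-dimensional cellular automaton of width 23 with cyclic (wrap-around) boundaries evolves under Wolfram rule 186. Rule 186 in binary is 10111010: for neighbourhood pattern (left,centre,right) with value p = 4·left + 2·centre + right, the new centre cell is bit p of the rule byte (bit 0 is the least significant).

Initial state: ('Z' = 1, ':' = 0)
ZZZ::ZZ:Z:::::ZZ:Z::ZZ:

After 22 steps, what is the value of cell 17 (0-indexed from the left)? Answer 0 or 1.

gen 0: ZZZ::ZZ:Z:::::ZZ:Z::ZZ:
gen 1: ZZ:ZZZ:Z:Z:::ZZ:Z:ZZZ:Z
gen 2: Z:ZZZ:Z:Z:Z:ZZ:Z:ZZZ:ZZ
gen 3: :ZZZ:Z:Z:Z:ZZ:Z:ZZZ:ZZZ
gen 4: ZZZ:Z:Z:Z:ZZ:Z:ZZZ:ZZZ:
gen 5: ZZ:Z:Z:Z:ZZ:Z:ZZZ:ZZZ:Z
gen 6: Z:Z:Z:Z:ZZ:Z:ZZZ:ZZZ:ZZ
gen 7: :Z:Z:Z:ZZ:Z:ZZZ:ZZZ:ZZZ
gen 8: Z:Z:Z:ZZ:Z:ZZZ:ZZZ:ZZZ:
gen 9: :Z:Z:ZZ:Z:ZZZ:ZZZ:ZZZ:Z
gen 10: Z:Z:ZZ:Z:ZZZ:ZZZ:ZZZ:Z:
gen 11: :Z:ZZ:Z:ZZZ:ZZZ:ZZZ:Z:Z
gen 12: Z:ZZ:Z:ZZZ:ZZZ:ZZZ:Z:Z:
gen 13: :ZZ:Z:ZZZ:ZZZ:ZZZ:Z:Z:Z
gen 14: ZZ:Z:ZZZ:ZZZ:ZZZ:Z:Z:Z:
gen 15: Z:Z:ZZZ:ZZZ:ZZZ:Z:Z:Z:Z
gen 16: :Z:ZZZ:ZZZ:ZZZ:Z:Z:Z:ZZ
gen 17: Z:ZZZ:ZZZ:ZZZ:Z:Z:Z:ZZ:
gen 18: :ZZZ:ZZZ:ZZZ:Z:Z:Z:ZZ:Z
gen 19: ZZZ:ZZZ:ZZZ:Z:Z:Z:ZZ:Z:
gen 20: ZZ:ZZZ:ZZZ:Z:Z:Z:ZZ:Z:Z
gen 21: Z:ZZZ:ZZZ:Z:Z:Z:ZZ:Z:ZZ
gen 22: :ZZZ:ZZZ:Z:Z:Z:ZZ:Z:ZZZ

0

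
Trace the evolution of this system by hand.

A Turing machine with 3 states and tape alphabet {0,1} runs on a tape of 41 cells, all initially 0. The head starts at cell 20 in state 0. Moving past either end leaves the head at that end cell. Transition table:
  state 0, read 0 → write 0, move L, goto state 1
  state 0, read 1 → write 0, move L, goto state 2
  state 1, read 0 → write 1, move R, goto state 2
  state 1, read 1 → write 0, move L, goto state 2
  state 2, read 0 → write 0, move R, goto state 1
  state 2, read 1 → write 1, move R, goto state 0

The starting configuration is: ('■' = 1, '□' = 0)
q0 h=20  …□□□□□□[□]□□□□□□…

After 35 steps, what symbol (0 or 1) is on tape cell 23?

1

[0] q0 h=20  …□□□□□□[□]□□□□□□…
[1] q1 h=19  …□□□□□□[□]□□□□□□…
[2] q2 h=20  …□□□□□■[□]□□□□□□…
[3] q1 h=21  …□□□□■□[□]□□□□□□…
[4] q2 h=22  …□□□■□■[□]□□□□□□…
[5] q1 h=23  …□□■□■□[□]□□□□□□…
[6] q2 h=24  …□■□■□■[□]□□□□□□…
[7] q1 h=25  …■□■□■□[□]□□□□□□…
[8] q2 h=26  …□■□■□■[□]□□□□□□…
[9] q1 h=27  …■□■□■□[□]□□□□□□…
[10] q2 h=28  …□■□■□■[□]□□□□□□…
[11] q1 h=29  …■□■□■□[□]□□□□□□…
[12] q2 h=30  …□■□■□■[□]□□□□□□…
[13] q1 h=31  …■□■□■□[□]□□□□□□…
[14] q2 h=32  …□■□■□■[□]□□□□□□…
[15] q1 h=33  …■□■□■□[□]□□□□□□…
[16] q2 h=34  …□■□■□■[□]□□□□□□|
[17] q1 h=35  …■□■□■□[□]□□□□□|
[18] q2 h=36  …□■□■□■[□]□□□□|
[19] q1 h=37  …■□■□■□[□]□□□|
[20] q2 h=38  …□■□■□■[□]□□|
[21] q1 h=39  …■□■□■□[□]□|
[22] q2 h=40  …□■□■□■[□]|
[23] q1 h=40  …□■□■□■[□]|
[24] q2 h=40  …□■□■□■[■]|
[25] q0 h=40  …□■□■□■[■]|
[26] q2 h=39  …■□■□■□[■]□|
[27] q0 h=40  …□■□■□■[□]|
[28] q1 h=39  …■□■□■□[■]□|
[29] q2 h=38  …□■□■□■[□]□□|
[30] q1 h=39  …■□■□■□[□]□|
[31] q2 h=40  …□■□■□■[□]|
[32] q1 h=40  …□■□■□■[□]|
[33] q2 h=40  …□■□■□■[■]|
[34] q0 h=40  …□■□■□■[■]|
[35] q2 h=39  …■□■□■□[■]□|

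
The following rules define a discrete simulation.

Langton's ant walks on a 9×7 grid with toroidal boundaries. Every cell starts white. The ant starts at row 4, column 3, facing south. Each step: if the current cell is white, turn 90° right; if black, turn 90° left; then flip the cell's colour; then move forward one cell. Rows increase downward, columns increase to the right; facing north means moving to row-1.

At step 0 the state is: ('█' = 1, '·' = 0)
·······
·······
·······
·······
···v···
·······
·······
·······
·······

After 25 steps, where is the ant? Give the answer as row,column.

step 0: ·······
·······
·······
·······
···v···
·······
·······
·······
·······
step 1: ·······
·······
·······
·······
··<█···
·······
·······
·······
·······
step 2: ·······
·······
·······
··^····
··██···
·······
·······
·······
·······
step 3: ·······
·······
·······
··█>···
··██···
·······
·······
·······
·······
step 4: ·······
·······
·······
··██···
··█v···
·······
·······
·······
·······
step 5: ·······
·······
·······
··██···
··█·>··
·······
·······
·······
·······
step 6: ·······
·······
·······
··██···
··█·█··
····v··
·······
·······
·······
step 7: ·······
·······
·······
··██···
··█·█··
···<█··
·······
·······
·······
step 8: ·······
·······
·······
··██···
··█^█··
···██··
·······
·······
·······
step 9: ·······
·······
·······
··██···
··██>··
···██··
·······
·······
·······
step 10: ·······
·······
·······
··██^··
··██···
···██··
·······
·······
·······
step 11: ·······
·······
·······
··███>·
··██···
···██··
·······
·······
·······
step 12: ·······
·······
·······
··████·
··██·v·
···██··
·······
·······
·······
step 13: ·······
·······
·······
··████·
··██<█·
···██··
·······
·······
·······
step 14: ·······
·······
·······
··██^█·
··████·
···██··
·······
·······
·······
step 15: ·······
·······
·······
··█<·█·
··████·
···██··
·······
·······
·······
step 16: ·······
·······
·······
··█··█·
··█v██·
···██··
·······
·······
·······
step 17: ·······
·······
·······
··█··█·
··█·>█·
···██··
·······
·······
·······
step 18: ·······
·······
·······
··█·^█·
··█··█·
···██··
·······
·······
·······
step 19: ·······
·······
·······
··█·█>·
··█··█·
···██··
·······
·······
·······
step 20: ·······
·······
·····^·
··█·█··
··█··█·
···██··
·······
·······
·······
step 21: ·······
·······
·····█>
··█·█··
··█··█·
···██··
·······
·······
·······
step 22: ·······
·······
·····██
··█·█·v
··█··█·
···██··
·······
·······
·······
step 23: ·······
·······
·····██
··█·█<█
··█··█·
···██··
·······
·······
·······
step 24: ·······
·······
·····^█
··█·███
··█··█·
···██··
·······
·······
·······
step 25: ·······
·······
····<·█
··█·███
··█··█·
···██··
·······
·······
·······

2,4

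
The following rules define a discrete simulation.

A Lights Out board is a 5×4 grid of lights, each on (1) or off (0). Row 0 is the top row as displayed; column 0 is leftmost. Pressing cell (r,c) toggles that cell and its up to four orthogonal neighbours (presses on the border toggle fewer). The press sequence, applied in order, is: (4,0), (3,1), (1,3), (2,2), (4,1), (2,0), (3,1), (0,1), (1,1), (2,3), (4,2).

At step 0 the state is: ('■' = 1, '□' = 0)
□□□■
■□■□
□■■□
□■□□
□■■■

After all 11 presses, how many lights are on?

step 0: □□□■
■□■□
□■■□
□■□□
□■■■
step 1: □□□■
■□■□
□■■□
■■□□
■□■■
step 2: □□□■
■□■□
□□■□
□□■□
■■■■
step 3: □□□□
■□□■
□□■■
□□■□
■■■■
step 4: □□□□
■□■■
□■□□
□□□□
■■■■
step 5: □□□□
■□■■
□■□□
□■□□
□□□■
step 6: □□□□
□□■■
■□□□
■■□□
□□□■
step 7: □□□□
□□■■
■■□□
□□■□
□■□■
step 8: ■■■□
□■■■
■■□□
□□■□
□■□■
step 9: ■□■□
■□□■
■□□□
□□■□
□■□■
step 10: ■□■□
■□□□
■□■■
□□■■
□■□■
step 11: ■□■□
■□□□
■□■■
□□□■
□□■□

8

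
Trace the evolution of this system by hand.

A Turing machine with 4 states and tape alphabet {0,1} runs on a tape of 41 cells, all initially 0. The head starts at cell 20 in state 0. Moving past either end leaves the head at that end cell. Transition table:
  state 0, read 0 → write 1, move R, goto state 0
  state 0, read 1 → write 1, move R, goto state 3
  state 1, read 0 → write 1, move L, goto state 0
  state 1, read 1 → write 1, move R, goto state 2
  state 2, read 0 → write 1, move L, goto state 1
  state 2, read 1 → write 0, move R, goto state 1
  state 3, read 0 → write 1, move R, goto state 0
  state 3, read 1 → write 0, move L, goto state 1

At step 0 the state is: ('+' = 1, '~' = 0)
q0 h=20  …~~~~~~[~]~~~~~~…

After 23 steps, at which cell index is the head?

gen 0: q0 h=20  …~~~~~~[~]~~~~~~…
gen 1: q0 h=21  …~~~~~+[~]~~~~~~…
gen 2: q0 h=22  …~~~~++[~]~~~~~~…
gen 3: q0 h=23  …~~~+++[~]~~~~~~…
gen 4: q0 h=24  …~~++++[~]~~~~~~…
gen 5: q0 h=25  …~+++++[~]~~~~~~…
gen 6: q0 h=26  …++++++[~]~~~~~~…
gen 7: q0 h=27  …++++++[~]~~~~~~…
gen 8: q0 h=28  …++++++[~]~~~~~~…
gen 9: q0 h=29  …++++++[~]~~~~~~…
gen 10: q0 h=30  …++++++[~]~~~~~~…
gen 11: q0 h=31  …++++++[~]~~~~~~…
gen 12: q0 h=32  …++++++[~]~~~~~~…
gen 13: q0 h=33  …++++++[~]~~~~~~…
gen 14: q0 h=34  …++++++[~]~~~~~~|
gen 15: q0 h=35  …++++++[~]~~~~~|
gen 16: q0 h=36  …++++++[~]~~~~|
gen 17: q0 h=37  …++++++[~]~~~|
gen 18: q0 h=38  …++++++[~]~~|
gen 19: q0 h=39  …++++++[~]~|
gen 20: q0 h=40  …++++++[~]|
gen 21: q0 h=40  …++++++[+]|
gen 22: q3 h=40  …++++++[+]|
gen 23: q1 h=39  …++++++[+]~|

39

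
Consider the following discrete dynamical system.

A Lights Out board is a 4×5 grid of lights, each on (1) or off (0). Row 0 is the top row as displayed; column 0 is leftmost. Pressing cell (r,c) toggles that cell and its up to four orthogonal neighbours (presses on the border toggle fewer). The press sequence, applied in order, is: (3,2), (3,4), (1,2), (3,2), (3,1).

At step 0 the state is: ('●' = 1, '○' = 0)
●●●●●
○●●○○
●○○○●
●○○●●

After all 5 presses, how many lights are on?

10

gen 0: ●●●●●
○●●○○
●○○○●
●○○●●
gen 1: ●●●●●
○●●○○
●○●○●
●●●○●
gen 2: ●●●●●
○●●○○
●○●○○
●●●●○
gen 3: ●●○●●
○○○●○
●○○○○
●●●●○
gen 4: ●●○●●
○○○●○
●○●○○
●○○○○
gen 5: ●●○●●
○○○●○
●●●○○
○●●○○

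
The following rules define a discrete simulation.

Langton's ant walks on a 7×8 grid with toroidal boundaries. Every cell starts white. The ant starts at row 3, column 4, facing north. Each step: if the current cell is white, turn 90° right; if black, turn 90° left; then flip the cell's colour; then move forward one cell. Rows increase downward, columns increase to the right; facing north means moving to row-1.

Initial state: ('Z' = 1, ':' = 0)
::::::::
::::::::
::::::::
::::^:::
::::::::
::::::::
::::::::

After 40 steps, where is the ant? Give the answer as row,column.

5,4

0) ::::::::
::::::::
::::::::
::::^:::
::::::::
::::::::
::::::::
1) ::::::::
::::::::
::::::::
::::Z>::
::::::::
::::::::
::::::::
2) ::::::::
::::::::
::::::::
::::ZZ::
:::::v::
::::::::
::::::::
3) ::::::::
::::::::
::::::::
::::ZZ::
::::<Z::
::::::::
::::::::
4) ::::::::
::::::::
::::::::
::::^Z::
::::ZZ::
::::::::
::::::::
5) ::::::::
::::::::
::::::::
:::<:Z::
::::ZZ::
::::::::
::::::::
6) ::::::::
::::::::
:::^::::
:::Z:Z::
::::ZZ::
::::::::
::::::::
7) ::::::::
::::::::
:::Z>:::
:::Z:Z::
::::ZZ::
::::::::
::::::::
8) ::::::::
::::::::
:::ZZ:::
:::ZvZ::
::::ZZ::
::::::::
::::::::
9) ::::::::
::::::::
:::ZZ:::
:::<ZZ::
::::ZZ::
::::::::
::::::::
10) ::::::::
::::::::
:::ZZ:::
::::ZZ::
:::vZZ::
::::::::
::::::::
11) ::::::::
::::::::
:::ZZ:::
::::ZZ::
::<ZZZ::
::::::::
::::::::
12) ::::::::
::::::::
:::ZZ:::
::^:ZZ::
::ZZZZ::
::::::::
::::::::
13) ::::::::
::::::::
:::ZZ:::
::Z>ZZ::
::ZZZZ::
::::::::
::::::::
14) ::::::::
::::::::
:::ZZ:::
::ZZZZ::
::ZvZZ::
::::::::
::::::::
15) ::::::::
::::::::
:::ZZ:::
::ZZZZ::
::Z:>Z::
::::::::
::::::::
16) ::::::::
::::::::
:::ZZ:::
::ZZ^Z::
::Z::Z::
::::::::
::::::::
17) ::::::::
::::::::
:::ZZ:::
::Z<:Z::
::Z::Z::
::::::::
::::::::
18) ::::::::
::::::::
:::ZZ:::
::Z::Z::
::Zv:Z::
::::::::
::::::::
19) ::::::::
::::::::
:::ZZ:::
::Z::Z::
::<Z:Z::
::::::::
::::::::
20) ::::::::
::::::::
:::ZZ:::
::Z::Z::
:::Z:Z::
::v:::::
::::::::
21) ::::::::
::::::::
:::ZZ:::
::Z::Z::
:::Z:Z::
:<Z:::::
::::::::
22) ::::::::
::::::::
:::ZZ:::
::Z::Z::
:^:Z:Z::
:ZZ:::::
::::::::
23) ::::::::
::::::::
:::ZZ:::
::Z::Z::
:Z>Z:Z::
:ZZ:::::
::::::::
24) ::::::::
::::::::
:::ZZ:::
::Z::Z::
:ZZZ:Z::
:Zv:::::
::::::::
25) ::::::::
::::::::
:::ZZ:::
::Z::Z::
:ZZZ:Z::
:Z:>::::
::::::::
26) ::::::::
::::::::
:::ZZ:::
::Z::Z::
:ZZZ:Z::
:Z:Z::::
:::v::::
27) ::::::::
::::::::
:::ZZ:::
::Z::Z::
:ZZZ:Z::
:Z:Z::::
::<Z::::
28) ::::::::
::::::::
:::ZZ:::
::Z::Z::
:ZZZ:Z::
:Z^Z::::
::ZZ::::
29) ::::::::
::::::::
:::ZZ:::
::Z::Z::
:ZZZ:Z::
:ZZ>::::
::ZZ::::
30) ::::::::
::::::::
:::ZZ:::
::Z::Z::
:ZZ^:Z::
:ZZ:::::
::ZZ::::
31) ::::::::
::::::::
:::ZZ:::
::Z::Z::
:Z<::Z::
:ZZ:::::
::ZZ::::
32) ::::::::
::::::::
:::ZZ:::
::Z::Z::
:Z:::Z::
:Zv:::::
::ZZ::::
33) ::::::::
::::::::
:::ZZ:::
::Z::Z::
:Z:::Z::
:Z:>::::
::ZZ::::
34) ::::::::
::::::::
:::ZZ:::
::Z::Z::
:Z:::Z::
:Z:Z::::
::Zv::::
35) ::::::::
::::::::
:::ZZ:::
::Z::Z::
:Z:::Z::
:Z:Z::::
::Z:>:::
36) ::::v:::
::::::::
:::ZZ:::
::Z::Z::
:Z:::Z::
:Z:Z::::
::Z:Z:::
37) :::<Z:::
::::::::
:::ZZ:::
::Z::Z::
:Z:::Z::
:Z:Z::::
::Z:Z:::
38) :::ZZ:::
::::::::
:::ZZ:::
::Z::Z::
:Z:::Z::
:Z:Z::::
::Z^Z:::
39) :::ZZ:::
::::::::
:::ZZ:::
::Z::Z::
:Z:::Z::
:Z:Z::::
::ZZ>:::
40) :::ZZ:::
::::::::
:::ZZ:::
::Z::Z::
:Z:::Z::
:Z:Z^:::
::ZZ::::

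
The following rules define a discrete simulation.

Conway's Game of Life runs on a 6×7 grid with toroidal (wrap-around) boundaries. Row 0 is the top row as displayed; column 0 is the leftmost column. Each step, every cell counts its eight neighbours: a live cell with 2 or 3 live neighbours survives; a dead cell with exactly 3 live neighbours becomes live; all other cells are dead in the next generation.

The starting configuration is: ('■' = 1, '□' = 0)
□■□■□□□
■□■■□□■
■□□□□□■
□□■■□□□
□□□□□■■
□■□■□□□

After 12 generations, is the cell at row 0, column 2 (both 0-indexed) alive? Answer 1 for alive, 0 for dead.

0

step 0: □■□■□□□
■□■■□□■
■□□□□□■
□□■■□□□
□□□□□■■
□■□■□□□
step 1: □■□■■□□
□□■■□□■
■□□□□□■
■□□□□■□
□□□■■□□
■□□□■□□
step 2: ■■□□■■□
□■■■■■■
■■□□□■□
■□□□■■□
□□□■■■■
□□■□□■□
step 3: ■□□□□□□
□□□■□□□
□□□□□□□
■■□■□□□
□□□■□□□
■■■□□□□
step 4: ■□■□□□□
□□□□□□□
□□■□□□□
□□■□□□□
□□□■□□□
■■■□□□□
step 5: ■□■□□□□
□■□□□□□
□□□□□□□
□□■■□□□
□□□■□□□
■□■■□□□
step 6: ■□■■□□□
□■□□□□□
□□■□□□□
□□■■□□□
□■□□■□□
□□■■□□□
step 7: □□□■□□□
□■□■□□□
□■■■□□□
□■■■□□□
□■□□■□□
□□□□■□□
step 8: □□■■■□□
□■□■■□□
■□□□■□□
■□□□■□□
□■□□■□□
□□□■■□□
step 9: □□□□□■□
□■□□□■□
■■□□■■□
■■□■■■□
□□□□■■□
□□□□□■□
step 10: □□□□■■■
■■□□□■□
□□□■□□□
■■■■□□□
□□□■□□□
□□□□□■■
step 11: □□□□■□□
■□□□□■□
□□□■■□■
□■□■■□□
■■□■■□■
□□□□□□■
step 12: □□□□□■■
□□□■□■■
■□■■□□■
□■□□□□■
□■□■■□■
□□□■■□■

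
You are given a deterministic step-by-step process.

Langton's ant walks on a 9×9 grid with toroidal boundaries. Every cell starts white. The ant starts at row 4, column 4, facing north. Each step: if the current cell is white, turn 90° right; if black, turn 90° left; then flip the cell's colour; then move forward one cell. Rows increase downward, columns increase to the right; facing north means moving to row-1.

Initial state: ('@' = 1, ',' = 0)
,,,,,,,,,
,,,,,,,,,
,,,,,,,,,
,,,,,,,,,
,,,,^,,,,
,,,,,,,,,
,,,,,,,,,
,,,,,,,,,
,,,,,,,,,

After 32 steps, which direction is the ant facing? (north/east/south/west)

gen 0: ,,,,,,,,,
,,,,,,,,,
,,,,,,,,,
,,,,,,,,,
,,,,^,,,,
,,,,,,,,,
,,,,,,,,,
,,,,,,,,,
,,,,,,,,,
gen 1: ,,,,,,,,,
,,,,,,,,,
,,,,,,,,,
,,,,,,,,,
,,,,@>,,,
,,,,,,,,,
,,,,,,,,,
,,,,,,,,,
,,,,,,,,,
gen 2: ,,,,,,,,,
,,,,,,,,,
,,,,,,,,,
,,,,,,,,,
,,,,@@,,,
,,,,,v,,,
,,,,,,,,,
,,,,,,,,,
,,,,,,,,,
gen 3: ,,,,,,,,,
,,,,,,,,,
,,,,,,,,,
,,,,,,,,,
,,,,@@,,,
,,,,<@,,,
,,,,,,,,,
,,,,,,,,,
,,,,,,,,,
gen 4: ,,,,,,,,,
,,,,,,,,,
,,,,,,,,,
,,,,,,,,,
,,,,^@,,,
,,,,@@,,,
,,,,,,,,,
,,,,,,,,,
,,,,,,,,,
gen 5: ,,,,,,,,,
,,,,,,,,,
,,,,,,,,,
,,,,,,,,,
,,,<,@,,,
,,,,@@,,,
,,,,,,,,,
,,,,,,,,,
,,,,,,,,,
gen 6: ,,,,,,,,,
,,,,,,,,,
,,,,,,,,,
,,,^,,,,,
,,,@,@,,,
,,,,@@,,,
,,,,,,,,,
,,,,,,,,,
,,,,,,,,,
gen 7: ,,,,,,,,,
,,,,,,,,,
,,,,,,,,,
,,,@>,,,,
,,,@,@,,,
,,,,@@,,,
,,,,,,,,,
,,,,,,,,,
,,,,,,,,,
gen 8: ,,,,,,,,,
,,,,,,,,,
,,,,,,,,,
,,,@@,,,,
,,,@v@,,,
,,,,@@,,,
,,,,,,,,,
,,,,,,,,,
,,,,,,,,,
gen 9: ,,,,,,,,,
,,,,,,,,,
,,,,,,,,,
,,,@@,,,,
,,,<@@,,,
,,,,@@,,,
,,,,,,,,,
,,,,,,,,,
,,,,,,,,,
gen 10: ,,,,,,,,,
,,,,,,,,,
,,,,,,,,,
,,,@@,,,,
,,,,@@,,,
,,,v@@,,,
,,,,,,,,,
,,,,,,,,,
,,,,,,,,,
gen 11: ,,,,,,,,,
,,,,,,,,,
,,,,,,,,,
,,,@@,,,,
,,,,@@,,,
,,<@@@,,,
,,,,,,,,,
,,,,,,,,,
,,,,,,,,,
gen 12: ,,,,,,,,,
,,,,,,,,,
,,,,,,,,,
,,,@@,,,,
,,^,@@,,,
,,@@@@,,,
,,,,,,,,,
,,,,,,,,,
,,,,,,,,,
gen 13: ,,,,,,,,,
,,,,,,,,,
,,,,,,,,,
,,,@@,,,,
,,@>@@,,,
,,@@@@,,,
,,,,,,,,,
,,,,,,,,,
,,,,,,,,,
gen 14: ,,,,,,,,,
,,,,,,,,,
,,,,,,,,,
,,,@@,,,,
,,@@@@,,,
,,@v@@,,,
,,,,,,,,,
,,,,,,,,,
,,,,,,,,,
gen 15: ,,,,,,,,,
,,,,,,,,,
,,,,,,,,,
,,,@@,,,,
,,@@@@,,,
,,@,>@,,,
,,,,,,,,,
,,,,,,,,,
,,,,,,,,,
gen 16: ,,,,,,,,,
,,,,,,,,,
,,,,,,,,,
,,,@@,,,,
,,@@^@,,,
,,@,,@,,,
,,,,,,,,,
,,,,,,,,,
,,,,,,,,,
gen 17: ,,,,,,,,,
,,,,,,,,,
,,,,,,,,,
,,,@@,,,,
,,@<,@,,,
,,@,,@,,,
,,,,,,,,,
,,,,,,,,,
,,,,,,,,,
gen 18: ,,,,,,,,,
,,,,,,,,,
,,,,,,,,,
,,,@@,,,,
,,@,,@,,,
,,@v,@,,,
,,,,,,,,,
,,,,,,,,,
,,,,,,,,,
gen 19: ,,,,,,,,,
,,,,,,,,,
,,,,,,,,,
,,,@@,,,,
,,@,,@,,,
,,<@,@,,,
,,,,,,,,,
,,,,,,,,,
,,,,,,,,,
gen 20: ,,,,,,,,,
,,,,,,,,,
,,,,,,,,,
,,,@@,,,,
,,@,,@,,,
,,,@,@,,,
,,v,,,,,,
,,,,,,,,,
,,,,,,,,,
gen 21: ,,,,,,,,,
,,,,,,,,,
,,,,,,,,,
,,,@@,,,,
,,@,,@,,,
,,,@,@,,,
,<@,,,,,,
,,,,,,,,,
,,,,,,,,,
gen 22: ,,,,,,,,,
,,,,,,,,,
,,,,,,,,,
,,,@@,,,,
,,@,,@,,,
,^,@,@,,,
,@@,,,,,,
,,,,,,,,,
,,,,,,,,,
gen 23: ,,,,,,,,,
,,,,,,,,,
,,,,,,,,,
,,,@@,,,,
,,@,,@,,,
,@>@,@,,,
,@@,,,,,,
,,,,,,,,,
,,,,,,,,,
gen 24: ,,,,,,,,,
,,,,,,,,,
,,,,,,,,,
,,,@@,,,,
,,@,,@,,,
,@@@,@,,,
,@v,,,,,,
,,,,,,,,,
,,,,,,,,,
gen 25: ,,,,,,,,,
,,,,,,,,,
,,,,,,,,,
,,,@@,,,,
,,@,,@,,,
,@@@,@,,,
,@,>,,,,,
,,,,,,,,,
,,,,,,,,,
gen 26: ,,,,,,,,,
,,,,,,,,,
,,,,,,,,,
,,,@@,,,,
,,@,,@,,,
,@@@,@,,,
,@,@,,,,,
,,,v,,,,,
,,,,,,,,,
gen 27: ,,,,,,,,,
,,,,,,,,,
,,,,,,,,,
,,,@@,,,,
,,@,,@,,,
,@@@,@,,,
,@,@,,,,,
,,<@,,,,,
,,,,,,,,,
gen 28: ,,,,,,,,,
,,,,,,,,,
,,,,,,,,,
,,,@@,,,,
,,@,,@,,,
,@@@,@,,,
,@^@,,,,,
,,@@,,,,,
,,,,,,,,,
gen 29: ,,,,,,,,,
,,,,,,,,,
,,,,,,,,,
,,,@@,,,,
,,@,,@,,,
,@@@,@,,,
,@@>,,,,,
,,@@,,,,,
,,,,,,,,,
gen 30: ,,,,,,,,,
,,,,,,,,,
,,,,,,,,,
,,,@@,,,,
,,@,,@,,,
,@@^,@,,,
,@@,,,,,,
,,@@,,,,,
,,,,,,,,,
gen 31: ,,,,,,,,,
,,,,,,,,,
,,,,,,,,,
,,,@@,,,,
,,@,,@,,,
,@<,,@,,,
,@@,,,,,,
,,@@,,,,,
,,,,,,,,,
gen 32: ,,,,,,,,,
,,,,,,,,,
,,,,,,,,,
,,,@@,,,,
,,@,,@,,,
,@,,,@,,,
,@v,,,,,,
,,@@,,,,,
,,,,,,,,,

south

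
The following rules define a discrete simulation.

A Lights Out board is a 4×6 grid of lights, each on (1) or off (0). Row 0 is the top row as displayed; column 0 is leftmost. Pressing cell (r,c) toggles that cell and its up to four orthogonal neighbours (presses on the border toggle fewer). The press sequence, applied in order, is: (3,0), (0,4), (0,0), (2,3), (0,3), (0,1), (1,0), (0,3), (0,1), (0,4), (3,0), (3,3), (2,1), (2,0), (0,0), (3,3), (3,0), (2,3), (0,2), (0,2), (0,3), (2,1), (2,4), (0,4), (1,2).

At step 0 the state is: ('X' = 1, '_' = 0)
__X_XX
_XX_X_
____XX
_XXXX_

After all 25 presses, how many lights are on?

[0] __X_XX
_XX_X_
____XX
_XXXX_
[1] __X_XX
_XX_X_
X___XX
X_XXX_
[2] __XX__
_XX___
X___XX
X_XXX_
[3] XXXX__
XXX___
X___XX
X_XXX_
[4] XXXX__
XXXX__
X_XX_X
X_X_X_
[5] XX__X_
XXX___
X_XX_X
X_X_X_
[6] __X_X_
X_X___
X_XX_X
X_X_X_
[7] X_X_X_
_XX___
__XX_X
X_X_X_
[8] X__X__
_XXX__
__XX_X
X_X_X_
[9] _XXX__
__XX__
__XX_X
X_X_X_
[10] _XX_XX
__XXX_
__XX_X
X_X_X_
[11] _XX_XX
__XXX_
X_XX_X
_XX_X_
[12] _XX_XX
__XXX_
X_X__X
_X_X__
[13] _XX_XX
_XXXX_
_X___X
___X__
[14] _XX_XX
XXXXX_
X____X
X__X__
[15] X_X_XX
_XXXX_
X____X
X__X__
[16] X_X_XX
_XXXX_
X__X_X
X_X_X_
[17] X_X_XX
_XXXX_
___X_X
_XX_X_
[18] X_X_XX
_XX_X_
__X_XX
_XXXX_
[19] XX_XXX
_X__X_
__X_XX
_XXXX_
[20] X_X_XX
_XX_X_
__X_XX
_XXXX_
[21] X__X_X
_XXXX_
__X_XX
_XXXX_
[22] X__X_X
__XXX_
XX__XX
__XXX_
[23] X__X_X
__XX__
XX_X__
__XX__
[24] X___X_
__XXX_
XX_X__
__XX__
[25] X_X_X_
_X__X_
XXXX__
__XX__

11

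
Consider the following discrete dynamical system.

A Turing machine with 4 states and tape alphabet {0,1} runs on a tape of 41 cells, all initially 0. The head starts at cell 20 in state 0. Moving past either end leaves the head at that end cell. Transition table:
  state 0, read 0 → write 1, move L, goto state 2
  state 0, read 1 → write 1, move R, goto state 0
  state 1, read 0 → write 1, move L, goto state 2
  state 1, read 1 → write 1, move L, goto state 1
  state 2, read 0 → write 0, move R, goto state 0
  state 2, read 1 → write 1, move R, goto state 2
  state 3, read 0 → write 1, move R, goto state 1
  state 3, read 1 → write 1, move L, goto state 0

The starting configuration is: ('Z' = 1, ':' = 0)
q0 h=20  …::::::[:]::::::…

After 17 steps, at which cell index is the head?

gen 0: q0 h=20  …::::::[:]::::::…
gen 1: q2 h=19  …::::::[:]Z:::::…
gen 2: q0 h=20  …::::::[Z]::::::…
gen 3: q0 h=21  …:::::Z[:]::::::…
gen 4: q2 h=20  …::::::[Z]Z:::::…
gen 5: q2 h=21  …:::::Z[Z]::::::…
gen 6: q2 h=22  …::::ZZ[:]::::::…
gen 7: q0 h=23  …:::ZZ:[:]::::::…
gen 8: q2 h=22  …::::ZZ[:]Z:::::…
gen 9: q0 h=23  …:::ZZ:[Z]::::::…
gen 10: q0 h=24  …::ZZ:Z[:]::::::…
gen 11: q2 h=23  …:::ZZ:[Z]Z:::::…
gen 12: q2 h=24  …::ZZ:Z[Z]::::::…
gen 13: q2 h=25  …:ZZ:ZZ[:]::::::…
gen 14: q0 h=26  …ZZ:ZZ:[:]::::::…
gen 15: q2 h=25  …:ZZ:ZZ[:]Z:::::…
gen 16: q0 h=26  …ZZ:ZZ:[Z]::::::…
gen 17: q0 h=27  …Z:ZZ:Z[:]::::::…

27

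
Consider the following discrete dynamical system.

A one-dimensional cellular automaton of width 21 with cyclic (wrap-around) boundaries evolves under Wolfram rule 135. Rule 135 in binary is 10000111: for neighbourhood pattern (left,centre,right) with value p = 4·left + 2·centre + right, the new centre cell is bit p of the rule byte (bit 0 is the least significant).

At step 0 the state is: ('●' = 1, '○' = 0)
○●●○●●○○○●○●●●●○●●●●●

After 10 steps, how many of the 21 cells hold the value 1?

gen 0: ○●●○●●○○○●○●●●●○●●●●●
gen 1: ○○○○○○○●●●○○●●○○○●●●○
gen 2: ●●●●●●●○●○○●○○○●●○●○○
gen 3: ○●●●●●○○●○●●○●●○○○●○●
gen 4: ○○●●●○○●●○○○○○○○●●●○●
gen 5: ○●○●○○●○○○●●●●●●○●○○●
gen 6: ○●○●○●●○●●○●●●●○○●○●●
gen 7: ○●○●○○○○○○○○●●○○●●○○○
gen 8: ●●○●○●●●●●●●○○○●○○○●●
gen 9: ●○○●○○●●●●●○○●●●○●●○●
gen 10: ○○●●○●○●●●○○●○●○○○○○○

8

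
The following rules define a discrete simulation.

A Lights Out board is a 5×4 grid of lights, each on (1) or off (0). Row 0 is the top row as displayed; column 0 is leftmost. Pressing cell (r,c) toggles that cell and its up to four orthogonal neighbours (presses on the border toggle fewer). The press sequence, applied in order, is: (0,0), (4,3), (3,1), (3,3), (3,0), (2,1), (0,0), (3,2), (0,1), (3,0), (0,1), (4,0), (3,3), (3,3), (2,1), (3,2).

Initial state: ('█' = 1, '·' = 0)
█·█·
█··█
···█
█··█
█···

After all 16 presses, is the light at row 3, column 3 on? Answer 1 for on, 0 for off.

k=0  █·█·
█··█
···█
█··█
█···
k=1  ·██·
···█
···█
█··█
█···
k=2  ·██·
···█
···█
█···
█·██
k=3  ·██·
···█
·█·█
·██·
████
k=4  ·██·
···█
·█··
·█·█
███·
k=5  ·██·
···█
██··
█··█
·██·
k=6  ·██·
·█·█
··█·
██·█
·██·
k=7  █·█·
██·█
··█·
██·█
·██·
k=8  █·█·
██·█
····
█·█·
·█··
k=9  ·█··
█··█
····
█·█·
·█··
k=10  ·█··
█··█
█···
·██·
██··
k=11  █·█·
██·█
█···
·██·
██··
k=12  █·█·
██·█
█···
███·
····
k=13  █·█·
██·█
█··█
██·█
···█
k=14  █·█·
██·█
█···
███·
····
k=15  █·█·
█··█
·██·
█·█·
····
k=16  █·█·
█··█
·█··
██·█
··█·

1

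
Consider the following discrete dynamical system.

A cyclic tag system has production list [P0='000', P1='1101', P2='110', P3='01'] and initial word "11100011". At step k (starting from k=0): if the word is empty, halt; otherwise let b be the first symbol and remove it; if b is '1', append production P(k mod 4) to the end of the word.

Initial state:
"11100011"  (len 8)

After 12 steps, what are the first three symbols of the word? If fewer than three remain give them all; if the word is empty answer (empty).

0) "11100011"  (len 8)
1) "1100011000"  (len 10)
2) "1000110001101"  (len 13)
3) "000110001101110"  (len 15)
4) "00110001101110"  (len 14)
5) "0110001101110"  (len 13)
6) "110001101110"  (len 12)
7) "10001101110110"  (len 14)
8) "000110111011001"  (len 15)
9) "00110111011001"  (len 14)
10) "0110111011001"  (len 13)
11) "110111011001"  (len 12)
12) "1011101100101"  (len 13)

101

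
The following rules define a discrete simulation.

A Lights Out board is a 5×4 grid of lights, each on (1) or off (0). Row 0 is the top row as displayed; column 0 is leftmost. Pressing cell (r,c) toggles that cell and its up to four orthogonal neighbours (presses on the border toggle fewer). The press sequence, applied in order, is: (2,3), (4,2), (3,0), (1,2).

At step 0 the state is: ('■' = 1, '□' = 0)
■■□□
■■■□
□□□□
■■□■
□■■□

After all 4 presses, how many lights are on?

k=0  ■■□□
■■■□
□□□□
■■□■
□■■□
k=1  ■■□□
■■■■
□□■■
■■□□
□■■□
k=2  ■■□□
■■■■
□□■■
■■■□
□□□■
k=3  ■■□□
■■■■
■□■■
□□■□
■□□■
k=4  ■■■□
■□□□
■□□■
□□■□
■□□■

9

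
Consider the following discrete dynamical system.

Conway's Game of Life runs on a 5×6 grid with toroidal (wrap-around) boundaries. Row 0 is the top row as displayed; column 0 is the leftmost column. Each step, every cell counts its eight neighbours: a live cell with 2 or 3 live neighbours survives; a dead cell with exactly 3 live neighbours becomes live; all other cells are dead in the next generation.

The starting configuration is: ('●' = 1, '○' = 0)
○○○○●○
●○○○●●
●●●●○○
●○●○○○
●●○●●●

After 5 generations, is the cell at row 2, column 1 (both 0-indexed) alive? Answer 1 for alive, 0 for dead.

1

k=0  ○○○○●○
●○○○●●
●●●●○○
●○●○○○
●●○●●●
k=1  ○●○○○○
●○●○●○
○○●●●○
○○○○○○
●●●●●○
k=2  ○○○○●○
○○●○●●
○●●○●●
○○○○○●
●●●●○○
k=3  ●○○○●○
●●●○○○
○●●○○○
○○○○○●
●●●●●●
k=4  ○○○○●○
●○●●○●
○○●○○○
○○○○○●
○●●●○○
k=5  ●○○○●●
○●●●●●
●●●●●●
○●○●○○
○○●●●○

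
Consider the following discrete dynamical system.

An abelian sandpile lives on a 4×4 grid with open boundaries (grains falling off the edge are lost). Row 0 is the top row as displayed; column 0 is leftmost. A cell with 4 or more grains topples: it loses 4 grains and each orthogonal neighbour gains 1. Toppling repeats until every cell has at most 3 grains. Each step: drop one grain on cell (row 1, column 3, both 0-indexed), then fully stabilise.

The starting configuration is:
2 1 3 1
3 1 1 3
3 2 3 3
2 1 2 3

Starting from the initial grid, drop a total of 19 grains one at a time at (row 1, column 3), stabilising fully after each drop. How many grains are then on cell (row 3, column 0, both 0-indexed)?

step 0: 2 1 3 1
3 1 1 3
3 2 3 3
2 1 2 3
step 1: 2 1 3 2
3 1 3 1
3 3 1 2
2 2 0 1
step 2: 2 1 3 2
3 1 3 2
3 3 1 2
2 2 0 1
step 3: 2 1 3 2
3 1 3 3
3 3 1 2
2 2 0 1
step 4: 2 2 1 0
3 2 1 2
3 3 2 3
2 2 0 1
step 5: 2 2 1 0
3 2 1 3
3 3 2 3
2 2 0 1
step 6: 2 2 1 1
3 2 2 1
3 3 3 0
2 2 0 2
step 7: 2 2 1 1
3 2 2 2
3 3 3 0
2 2 0 2
step 8: 2 2 1 1
3 2 2 3
3 3 3 0
2 2 0 2
step 9: 2 2 1 2
3 2 3 0
3 3 3 1
2 2 0 2
step 10: 2 2 1 2
3 2 3 1
3 3 3 1
2 2 0 2
step 11: 2 2 1 2
3 2 3 2
3 3 3 1
2 2 0 2
step 12: 2 2 1 2
3 2 3 3
3 3 3 1
2 2 0 2
step 13: 3 3 2 3
1 1 2 1
1 2 1 3
3 3 1 2
step 14: 3 3 2 3
1 1 2 2
1 2 1 3
3 3 1 2
step 15: 3 3 2 3
1 1 2 3
1 2 1 3
3 3 1 2
step 16: 3 3 3 0
1 1 3 2
1 2 2 0
3 3 1 3
step 17: 3 3 3 0
1 1 3 3
1 2 2 0
3 3 1 3
step 18: 0 1 1 2
2 3 1 1
1 2 3 1
3 3 1 3
step 19: 0 1 1 2
2 3 1 2
1 2 3 1
3 3 1 3

3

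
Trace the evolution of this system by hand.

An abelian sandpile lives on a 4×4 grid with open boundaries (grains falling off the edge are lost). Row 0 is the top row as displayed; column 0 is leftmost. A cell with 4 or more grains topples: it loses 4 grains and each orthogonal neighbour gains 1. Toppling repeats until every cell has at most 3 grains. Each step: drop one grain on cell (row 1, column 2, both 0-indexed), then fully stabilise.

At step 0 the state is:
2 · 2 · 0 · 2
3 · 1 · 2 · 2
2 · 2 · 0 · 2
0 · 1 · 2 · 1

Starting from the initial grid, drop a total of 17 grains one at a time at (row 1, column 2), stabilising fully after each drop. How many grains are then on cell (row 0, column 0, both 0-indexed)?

step 0: 2 · 2 · 0 · 2
3 · 1 · 2 · 2
2 · 2 · 0 · 2
0 · 1 · 2 · 1
step 1: 2 · 2 · 0 · 2
3 · 1 · 3 · 2
2 · 2 · 0 · 2
0 · 1 · 2 · 1
step 2: 2 · 2 · 1 · 2
3 · 2 · 0 · 3
2 · 2 · 1 · 2
0 · 1 · 2 · 1
step 3: 2 · 2 · 1 · 2
3 · 2 · 1 · 3
2 · 2 · 1 · 2
0 · 1 · 2 · 1
step 4: 2 · 2 · 1 · 2
3 · 2 · 2 · 3
2 · 2 · 1 · 2
0 · 1 · 2 · 1
step 5: 2 · 2 · 1 · 2
3 · 2 · 3 · 3
2 · 2 · 1 · 2
0 · 1 · 2 · 1
step 6: 2 · 2 · 2 · 3
3 · 3 · 1 · 0
2 · 2 · 2 · 3
0 · 1 · 2 · 1
step 7: 2 · 2 · 2 · 3
3 · 3 · 2 · 0
2 · 2 · 2 · 3
0 · 1 · 2 · 1
step 8: 2 · 2 · 2 · 3
3 · 3 · 3 · 0
2 · 2 · 2 · 3
0 · 1 · 2 · 1
step 9: 3 · 3 · 3 · 3
0 · 1 · 1 · 1
3 · 3 · 3 · 3
0 · 1 · 2 · 1
step 10: 3 · 3 · 3 · 3
0 · 1 · 2 · 1
3 · 3 · 3 · 3
0 · 1 · 2 · 1
step 11: 3 · 3 · 3 · 3
0 · 1 · 3 · 1
3 · 3 · 3 · 3
0 · 1 · 2 · 1
step 12: 0 · 2 · 3 · 1
3 · 1 · 0 · 1
0 · 2 · 3 · 1
1 · 2 · 3 · 2
step 13: 0 · 2 · 3 · 1
3 · 1 · 1 · 1
0 · 2 · 3 · 1
1 · 2 · 3 · 2
step 14: 0 · 2 · 3 · 1
3 · 1 · 2 · 1
0 · 2 · 3 · 1
1 · 2 · 3 · 2
step 15: 0 · 2 · 3 · 1
3 · 1 · 3 · 1
0 · 2 · 3 · 1
1 · 2 · 3 · 2
step 16: 0 · 3 · 0 · 2
3 · 2 · 2 · 2
0 · 3 · 1 · 2
1 · 3 · 0 · 3
step 17: 0 · 3 · 0 · 2
3 · 2 · 3 · 2
0 · 3 · 1 · 2
1 · 3 · 0 · 3

0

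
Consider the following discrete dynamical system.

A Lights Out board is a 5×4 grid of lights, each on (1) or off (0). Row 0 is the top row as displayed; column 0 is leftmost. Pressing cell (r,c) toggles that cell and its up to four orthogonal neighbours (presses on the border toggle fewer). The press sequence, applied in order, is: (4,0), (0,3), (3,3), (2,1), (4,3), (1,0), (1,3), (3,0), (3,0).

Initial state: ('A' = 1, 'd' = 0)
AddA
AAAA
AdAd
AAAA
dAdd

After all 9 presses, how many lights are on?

9

k=0  AddA
AAAA
AdAd
AAAA
dAdd
k=1  AddA
AAAA
AdAd
dAAA
Addd
k=2  AdAd
AAAd
AdAd
dAAA
Addd
k=3  AdAd
AAAd
AdAA
dAdd
AddA
k=4  AdAd
AdAd
dAdA
dddd
AddA
k=5  AdAd
AdAd
dAdA
dddA
AdAd
k=6  ddAd
dAAd
AAdA
dddA
AdAd
k=7  ddAA
dAdA
AAdd
dddA
AdAd
k=8  ddAA
dAdA
dAdd
AAdA
ddAd
k=9  ddAA
dAdA
AAdd
dddA
AdAd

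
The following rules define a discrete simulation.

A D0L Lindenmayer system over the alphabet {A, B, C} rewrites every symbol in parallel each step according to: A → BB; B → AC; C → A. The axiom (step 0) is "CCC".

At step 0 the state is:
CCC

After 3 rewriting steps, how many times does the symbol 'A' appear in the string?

6

[0] CCC
[1] AAA
[2] BBBBBB
[3] ACACACACACAC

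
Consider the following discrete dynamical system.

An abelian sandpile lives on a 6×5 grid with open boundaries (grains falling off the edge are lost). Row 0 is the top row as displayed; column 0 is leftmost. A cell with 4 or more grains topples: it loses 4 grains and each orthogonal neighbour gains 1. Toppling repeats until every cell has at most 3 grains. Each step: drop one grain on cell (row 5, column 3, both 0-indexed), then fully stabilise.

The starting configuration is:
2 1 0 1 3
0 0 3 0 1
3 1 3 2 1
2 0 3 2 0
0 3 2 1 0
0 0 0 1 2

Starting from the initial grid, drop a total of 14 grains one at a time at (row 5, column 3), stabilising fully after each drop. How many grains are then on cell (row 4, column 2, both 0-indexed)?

k=0  2 1 0 1 3
0 0 3 0 1
3 1 3 2 1
2 0 3 2 0
0 3 2 1 0
0 0 0 1 2
k=1  2 1 0 1 3
0 0 3 0 1
3 1 3 2 1
2 0 3 2 0
0 3 2 1 0
0 0 0 2 2
k=2  2 1 0 1 3
0 0 3 0 1
3 1 3 2 1
2 0 3 2 0
0 3 2 1 0
0 0 0 3 2
k=3  2 1 0 1 3
0 0 3 0 1
3 1 3 2 1
2 0 3 2 0
0 3 2 2 0
0 0 1 0 3
k=4  2 1 0 1 3
0 0 3 0 1
3 1 3 2 1
2 0 3 2 0
0 3 2 2 0
0 0 1 1 3
k=5  2 1 0 1 3
0 0 3 0 1
3 1 3 2 1
2 0 3 2 0
0 3 2 2 0
0 0 1 2 3
k=6  2 1 0 1 3
0 0 3 0 1
3 1 3 2 1
2 0 3 2 0
0 3 2 2 0
0 0 1 3 3
k=7  2 1 0 1 3
0 0 3 0 1
3 1 3 2 1
2 0 3 2 0
0 3 2 3 1
0 0 2 1 0
k=8  2 1 0 1 3
0 0 3 0 1
3 1 3 2 1
2 0 3 2 0
0 3 2 3 1
0 0 2 2 0
k=9  2 1 0 1 3
0 0 3 0 1
3 1 3 2 1
2 0 3 2 0
0 3 2 3 1
0 0 2 3 0
k=10  2 1 0 1 3
0 0 3 0 1
3 1 3 2 1
2 0 3 3 0
0 3 3 0 2
0 0 3 1 1
k=11  2 1 0 1 3
0 0 3 0 1
3 1 3 2 1
2 0 3 3 0
0 3 3 0 2
0 0 3 2 1
k=12  2 1 0 1 3
0 0 3 0 1
3 1 3 2 1
2 0 3 3 0
0 3 3 0 2
0 0 3 3 1
k=13  2 1 1 1 3
0 1 0 2 1
3 2 2 0 2
2 2 2 1 1
1 0 2 3 2
0 2 1 1 2
k=14  2 1 1 1 3
0 1 0 2 1
3 2 2 0 2
2 2 2 1 1
1 0 2 3 2
0 2 1 2 2

2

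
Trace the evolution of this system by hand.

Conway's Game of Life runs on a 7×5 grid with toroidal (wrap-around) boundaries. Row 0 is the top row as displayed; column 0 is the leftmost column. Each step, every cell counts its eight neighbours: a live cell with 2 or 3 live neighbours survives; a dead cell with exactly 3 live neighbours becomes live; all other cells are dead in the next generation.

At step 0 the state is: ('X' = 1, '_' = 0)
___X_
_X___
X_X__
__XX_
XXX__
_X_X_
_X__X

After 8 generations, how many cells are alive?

t=0: ___X_
_X___
X_X__
__XX_
XXX__
_X_X_
_X__X
t=1: X_X__
_XX__
__XX_
X__XX
X___X
___XX
X__XX
t=2: X_X__
_____
X____
XXX__
_____
_____
XXX__
t=3: X_X__
_X___
X____
XX___
_X___
_X___
X_X__
t=4: X_X__
XX___
X____
XX___
_XX__
XXX__
X_X__
t=5: X_X_X
X___X
____X
X_X__
_____
X__X_
X_XXX
t=6: __X__
_X___
_X_XX
_____
_X__X
XXXX_
__X__
t=7: _XX__
XX_X_
X_X__
__XXX
_X_XX
X__XX
_____
t=8: XXX__
X__XX
X____
_____
_X___
X_XX_
XXXXX

16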